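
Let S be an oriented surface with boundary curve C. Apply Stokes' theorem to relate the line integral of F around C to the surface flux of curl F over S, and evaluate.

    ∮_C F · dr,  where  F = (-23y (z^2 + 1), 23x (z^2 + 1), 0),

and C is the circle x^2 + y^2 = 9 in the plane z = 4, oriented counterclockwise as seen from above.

Let S be the flat disk x^2 + y^2 ≤ 9 in the plane z = 4, with upward unit normal n̂ = ẑ. By Stokes' theorem,

    ∮_C F · dr = ∬_S (∇ × F) · n̂ dS = ∬_D (curl F)_z dA,

where D is the disk x^2 + y^2 ≤ 9.

Compute the curl of F = (-23y (z^2 + 1), 23x (z^2 + 1), 0):
    (∇ × F)_x = ∂F_z/∂y - ∂F_y/∂z = -46x z,
    (∇ × F)_y = ∂F_x/∂z - ∂F_z/∂x = -46y z,
    (∇ × F)_z = ∂F_y/∂x - ∂F_x/∂y = 46z^2 + 46.

On z = 4, (curl F)_z = 782.

Convert to polar (x = r cos θ, y = r sin θ, dA = r dr dθ); the integrand becomes 782, so

    ∬_D (curl F)_z dA = ∫_0^{2π} ∫_0^{3} (782) · r dr dθ.

Inner (r from 0 to 3): 3519.
Outer (θ from 0 to 2π): 7038π.

Therefore ∮_C F · dr = 7038π.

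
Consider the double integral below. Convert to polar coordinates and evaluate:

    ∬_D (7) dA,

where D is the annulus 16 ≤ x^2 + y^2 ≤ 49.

The region D is 4 ≤ r ≤ 7, 0 ≤ θ ≤ 2π in polar coordinates, where x = r cos(θ), y = r sin(θ), and dA = r dr dθ.

Under the substitution, the integrand becomes 7, so

    ∬_D (7) dA = ∫_{0}^{2π} ∫_{4}^{7} (7) · r dr dθ.

Inner integral (in r): ∫_{4}^{7} (7) · r dr = 231/2.

Outer integral (in θ): ∫_{0}^{2π} (231/2) dθ = 231π.

Therefore ∬_D (7) dA = 231π.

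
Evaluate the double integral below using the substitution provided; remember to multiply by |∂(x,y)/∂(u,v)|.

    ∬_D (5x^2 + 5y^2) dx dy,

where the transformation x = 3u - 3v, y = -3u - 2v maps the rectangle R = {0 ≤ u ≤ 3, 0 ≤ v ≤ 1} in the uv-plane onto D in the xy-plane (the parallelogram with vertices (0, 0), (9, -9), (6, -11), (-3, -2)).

Compute the Jacobian determinant of (x, y) with respect to (u, v):

    ∂(x,y)/∂(u,v) = | 3  -3 | = (3)(-2) - (-3)(-3) = -15.
                   | -3  -2 |

Its absolute value is |J| = 15 (the area scaling factor).

Substituting x = 3u - 3v, y = -3u - 2v into the integrand,

    5x^2 + 5y^2 → 90u^2 - 30u v + 65v^2,

so the integral becomes

    ∬_R (90u^2 - 30u v + 65v^2) · |J| du dv = ∫_0^3 ∫_0^1 (1350u^2 - 450u v + 975v^2) dv du.

Inner (v): 1350u^2 - 225u + 325.
Outer (u): 24225/2.

Therefore ∬_D (5x^2 + 5y^2) dx dy = 24225/2.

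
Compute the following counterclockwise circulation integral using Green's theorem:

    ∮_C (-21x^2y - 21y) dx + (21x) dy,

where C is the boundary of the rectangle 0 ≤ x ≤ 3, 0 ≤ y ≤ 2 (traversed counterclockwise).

Green's theorem converts the closed line integral into a double integral over the enclosed region D:

    ∮_C P dx + Q dy = ∬_D (∂Q/∂x - ∂P/∂y) dA.

Here P = -21x^2y - 21y, Q = 21x, so

    ∂Q/∂x = 21,    ∂P/∂y = -21x^2 - 21,
    ∂Q/∂x - ∂P/∂y = 21x^2 + 42.

D is the region 0 ≤ x ≤ 3, 0 ≤ y ≤ 2. Evaluating the double integral:

    ∬_D (21x^2 + 42) dA = ∫_0^{3} ∫_0^{2} (21x^2 + 42) dy dx.

Inner (y from 0 to 2): 42x^2 + 84.
Outer (x from 0 to 3): 630.

Therefore ∮_C P dx + Q dy = 630.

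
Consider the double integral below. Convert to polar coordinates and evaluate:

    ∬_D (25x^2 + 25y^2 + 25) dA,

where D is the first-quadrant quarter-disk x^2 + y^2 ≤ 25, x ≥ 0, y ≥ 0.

The region D is 0 ≤ r ≤ 5, 0 ≤ θ ≤ π/2 in polar coordinates, where x = r cos(θ), y = r sin(θ), and dA = r dr dθ.

Under the substitution, the integrand becomes 25r^2 + 25, so

    ∬_D (25x^2 + 25y^2 + 25) dA = ∫_{0}^{π/2} ∫_{0}^{5} (25r^2 + 25) · r dr dθ.

Inner integral (in r): ∫_{0}^{5} (25r^2 + 25) · r dr = 16875/4.

Outer integral (in θ): ∫_{0}^{π/2} (16875/4) dθ = 16875π/8.

Therefore ∬_D (25x^2 + 25y^2 + 25) dA = 16875π/8.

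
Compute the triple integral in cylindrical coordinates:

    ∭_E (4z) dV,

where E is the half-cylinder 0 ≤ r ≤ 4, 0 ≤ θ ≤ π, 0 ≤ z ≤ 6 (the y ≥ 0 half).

In cylindrical coordinates, x = r cos(θ), y = r sin(θ), z = z, and dV = r dr dθ dz.

The integrand becomes 4z, so

    ∭_E (4z) dV = ∫_{0}^{π} ∫_{0}^{4} ∫_{0}^{6} (4z) · r dz dr dθ.

Inner (z): 72r.
Middle (r from 0 to 4): 576.
Outer (θ): 576π.

Therefore the triple integral equals 576π.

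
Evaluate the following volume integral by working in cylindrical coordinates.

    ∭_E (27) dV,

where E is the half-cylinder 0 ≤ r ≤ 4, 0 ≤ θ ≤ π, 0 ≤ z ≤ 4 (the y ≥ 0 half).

In cylindrical coordinates, x = r cos(θ), y = r sin(θ), z = z, and dV = r dr dθ dz.

The integrand becomes 27, so

    ∭_E (27) dV = ∫_{0}^{π} ∫_{0}^{4} ∫_{0}^{4} (27) · r dz dr dθ.

Inner (z): 108r.
Middle (r from 0 to 4): 864.
Outer (θ): 864π.

Therefore the triple integral equals 864π.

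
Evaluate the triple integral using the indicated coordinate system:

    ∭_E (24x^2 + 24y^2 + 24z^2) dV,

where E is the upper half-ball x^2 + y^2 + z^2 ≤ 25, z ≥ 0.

In spherical coordinates, x = ρ sin(φ) cos(θ), y = ρ sin(φ) sin(θ), z = ρ cos(φ), and dV = ρ^2 sin(φ) dρ dφ dθ.

The integrand becomes 24ρ^2, so

    ∭_E (24x^2 + 24y^2 + 24z^2) dV = ∫_{0}^{2π} ∫_{0}^{π/2} ∫_{0}^{5} (24ρ^2) · ρ^2 sin(φ) dρ dφ dθ.

Inner (ρ): 15000sin(φ).
Middle (φ): 15000.
Outer (θ): 30000π.

Therefore the triple integral equals 30000π.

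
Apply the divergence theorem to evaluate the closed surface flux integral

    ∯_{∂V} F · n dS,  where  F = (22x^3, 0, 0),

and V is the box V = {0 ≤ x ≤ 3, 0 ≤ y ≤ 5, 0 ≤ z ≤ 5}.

By the divergence theorem,

    ∯_{∂V} F · n dS = ∭_V (∇ · F) dV.

Compute the divergence:
    ∇ · F = ∂F_x/∂x + ∂F_y/∂y + ∂F_z/∂z = 66x^2 + 0 + 0 = 66x^2.

V is a rectangular box, so dV = dx dy dz with 0 ≤ x ≤ 3, 0 ≤ y ≤ 5, 0 ≤ z ≤ 5.

Integrate (66x^2) over V as an iterated integral:

    ∭_V (∇·F) dV = ∫_0^{3} ∫_0^{5} ∫_0^{5} (66x^2) dz dy dx.

Inner (z from 0 to 5): 330x^2.
Middle (y from 0 to 5): 1650x^2.
Outer (x from 0 to 3): 14850.

Therefore ∯_{∂V} F · n dS = 14850.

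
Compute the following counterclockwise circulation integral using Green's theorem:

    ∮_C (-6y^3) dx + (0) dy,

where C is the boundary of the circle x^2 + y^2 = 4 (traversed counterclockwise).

Green's theorem converts the closed line integral into a double integral over the enclosed region D:

    ∮_C P dx + Q dy = ∬_D (∂Q/∂x - ∂P/∂y) dA.

Here P = -6y^3, Q = 0, so

    ∂Q/∂x = 0,    ∂P/∂y = -18y^2,
    ∂Q/∂x - ∂P/∂y = 18y^2.

D is the region x^2 + y^2 ≤ 4. Evaluating the double integral:

In polar coordinates (x = r cos θ, y = r sin θ, dA = r dr dθ) the integrand becomes 18r^2sin(θ)^2, so

    ∬_D (18y^2) dA = ∫_0^{2π} ∫_0^{2} (18r^2sin(θ)^2) · r dr dθ.

Inner (r from 0 to 2): 72sin(θ)^2.
Outer (θ from 0 to 2π): 72π.

Therefore ∮_C P dx + Q dy = 72π.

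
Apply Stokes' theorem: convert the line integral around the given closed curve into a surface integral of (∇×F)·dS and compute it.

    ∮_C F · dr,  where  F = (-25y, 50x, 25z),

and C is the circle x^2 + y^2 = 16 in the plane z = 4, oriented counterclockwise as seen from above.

Let S be the flat disk x^2 + y^2 ≤ 16 in the plane z = 4, with upward unit normal n̂ = ẑ. By Stokes' theorem,

    ∮_C F · dr = ∬_S (∇ × F) · n̂ dS = ∬_D (curl F)_z dA,

where D is the disk x^2 + y^2 ≤ 16.

Compute the curl of F = (-25y, 50x, 25z):
    (∇ × F)_x = ∂F_z/∂y - ∂F_y/∂z = 0,
    (∇ × F)_y = ∂F_x/∂z - ∂F_z/∂x = 0,
    (∇ × F)_z = ∂F_y/∂x - ∂F_x/∂y = 75.

On z = 4, (curl F)_z = 75.

Convert to polar (x = r cos θ, y = r sin θ, dA = r dr dθ); the integrand becomes 75, so

    ∬_D (curl F)_z dA = ∫_0^{2π} ∫_0^{4} (75) · r dr dθ.

Inner (r from 0 to 4): 600.
Outer (θ from 0 to 2π): 1200π.

Therefore ∮_C F · dr = 1200π.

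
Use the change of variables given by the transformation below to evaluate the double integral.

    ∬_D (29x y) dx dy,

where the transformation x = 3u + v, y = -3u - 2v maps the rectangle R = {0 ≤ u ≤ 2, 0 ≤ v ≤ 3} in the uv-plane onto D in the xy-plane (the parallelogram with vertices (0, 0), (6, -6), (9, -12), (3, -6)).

Compute the Jacobian determinant of (x, y) with respect to (u, v):

    ∂(x,y)/∂(u,v) = | 3  1 | = (3)(-2) - (1)(-3) = -3.
                   | -3  -2 |

Its absolute value is |J| = 3 (the area scaling factor).

Substituting x = 3u + v, y = -3u - 2v into the integrand,

    29x y → -261u^2 - 261u v - 58v^2,

so the integral becomes

    ∬_R (-261u^2 - 261u v - 58v^2) · |J| du dv = ∫_0^2 ∫_0^3 (-783u^2 - 783u v - 174v^2) dv du.

Inner (v): -2349u^2 - 7047u/2 - 1566.
Outer (u): -16443.

Therefore ∬_D (29x y) dx dy = -16443.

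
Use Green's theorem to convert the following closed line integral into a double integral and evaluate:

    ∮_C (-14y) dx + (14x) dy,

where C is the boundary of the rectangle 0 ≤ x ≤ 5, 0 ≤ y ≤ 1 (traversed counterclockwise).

Green's theorem converts the closed line integral into a double integral over the enclosed region D:

    ∮_C P dx + Q dy = ∬_D (∂Q/∂x - ∂P/∂y) dA.

Here P = -14y, Q = 14x, so

    ∂Q/∂x = 14,    ∂P/∂y = -14,
    ∂Q/∂x - ∂P/∂y = 28.

D is the region 0 ≤ x ≤ 5, 0 ≤ y ≤ 1. Evaluating the double integral:

    ∬_D (28) dA = ∫_0^{5} ∫_0^{1} (28) dy dx.

Inner (y from 0 to 1): 28.
Outer (x from 0 to 5): 140.

Therefore ∮_C P dx + Q dy = 140.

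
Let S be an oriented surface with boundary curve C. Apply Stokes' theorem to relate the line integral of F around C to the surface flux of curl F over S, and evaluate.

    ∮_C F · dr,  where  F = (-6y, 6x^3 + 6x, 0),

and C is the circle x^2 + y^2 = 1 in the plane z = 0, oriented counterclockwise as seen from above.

Let S be the flat disk x^2 + y^2 ≤ 1 in the plane z = 0, with upward unit normal n̂ = ẑ. By Stokes' theorem,

    ∮_C F · dr = ∬_S (∇ × F) · n̂ dS = ∬_D (curl F)_z dA,

where D is the disk x^2 + y^2 ≤ 1.

Compute the curl of F = (-6y, 6x^3 + 6x, 0):
    (∇ × F)_x = ∂F_z/∂y - ∂F_y/∂z = 0,
    (∇ × F)_y = ∂F_x/∂z - ∂F_z/∂x = 0,
    (∇ × F)_z = ∂F_y/∂x - ∂F_x/∂y = 18x^2 + 12.

On z = 0, (curl F)_z = 18x^2 + 12.

Convert to polar (x = r cos θ, y = r sin θ, dA = r dr dθ); the integrand becomes 18r^2cos(θ)^2 + 12, so

    ∬_D (curl F)_z dA = ∫_0^{2π} ∫_0^{1} (18r^2cos(θ)^2 + 12) · r dr dθ.

Inner (r from 0 to 1): 9cos(θ)^2/2 + 6.
Outer (θ from 0 to 2π): 33π/2.

Therefore ∮_C F · dr = 33π/2.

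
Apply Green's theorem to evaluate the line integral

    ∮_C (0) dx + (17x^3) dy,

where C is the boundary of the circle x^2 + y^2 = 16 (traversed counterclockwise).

Green's theorem converts the closed line integral into a double integral over the enclosed region D:

    ∮_C P dx + Q dy = ∬_D (∂Q/∂x - ∂P/∂y) dA.

Here P = 0, Q = 17x^3, so

    ∂Q/∂x = 51x^2,    ∂P/∂y = 0,
    ∂Q/∂x - ∂P/∂y = 51x^2.

D is the region x^2 + y^2 ≤ 16. Evaluating the double integral:

In polar coordinates (x = r cos θ, y = r sin θ, dA = r dr dθ) the integrand becomes 51r^2cos(θ)^2, so

    ∬_D (51x^2) dA = ∫_0^{2π} ∫_0^{4} (51r^2cos(θ)^2) · r dr dθ.

Inner (r from 0 to 4): 3264cos(θ)^2.
Outer (θ from 0 to 2π): 3264π.

Therefore ∮_C P dx + Q dy = 3264π.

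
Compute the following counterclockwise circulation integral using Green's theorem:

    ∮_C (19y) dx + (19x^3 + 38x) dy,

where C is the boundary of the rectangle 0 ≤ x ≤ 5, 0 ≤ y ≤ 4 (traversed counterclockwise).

Green's theorem converts the closed line integral into a double integral over the enclosed region D:

    ∮_C P dx + Q dy = ∬_D (∂Q/∂x - ∂P/∂y) dA.

Here P = 19y, Q = 19x^3 + 38x, so

    ∂Q/∂x = 57x^2 + 38,    ∂P/∂y = 19,
    ∂Q/∂x - ∂P/∂y = 57x^2 + 19.

D is the region 0 ≤ x ≤ 5, 0 ≤ y ≤ 4. Evaluating the double integral:

    ∬_D (57x^2 + 19) dA = ∫_0^{5} ∫_0^{4} (57x^2 + 19) dy dx.

Inner (y from 0 to 4): 228x^2 + 76.
Outer (x from 0 to 5): 9880.

Therefore ∮_C P dx + Q dy = 9880.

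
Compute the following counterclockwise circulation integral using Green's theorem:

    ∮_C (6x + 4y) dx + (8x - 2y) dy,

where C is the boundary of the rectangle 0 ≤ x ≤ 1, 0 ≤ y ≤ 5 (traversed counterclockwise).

Green's theorem converts the closed line integral into a double integral over the enclosed region D:

    ∮_C P dx + Q dy = ∬_D (∂Q/∂x - ∂P/∂y) dA.

Here P = 6x + 4y, Q = 8x - 2y, so

    ∂Q/∂x = 8,    ∂P/∂y = 4,
    ∂Q/∂x - ∂P/∂y = 4.

D is the region 0 ≤ x ≤ 1, 0 ≤ y ≤ 5. Evaluating the double integral:

    ∬_D (4) dA = ∫_0^{1} ∫_0^{5} (4) dy dx.

Inner (y from 0 to 5): 20.
Outer (x from 0 to 1): 20.

Therefore ∮_C P dx + Q dy = 20.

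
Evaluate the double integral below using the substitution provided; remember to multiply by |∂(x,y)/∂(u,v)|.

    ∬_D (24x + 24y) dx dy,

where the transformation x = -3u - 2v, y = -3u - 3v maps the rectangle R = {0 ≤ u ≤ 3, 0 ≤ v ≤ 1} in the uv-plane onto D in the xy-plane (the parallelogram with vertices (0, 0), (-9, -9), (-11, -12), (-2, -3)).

Compute the Jacobian determinant of (x, y) with respect to (u, v):

    ∂(x,y)/∂(u,v) = | -3  -2 | = (-3)(-3) - (-2)(-3) = 3.
                   | -3  -3 |

Its absolute value is |J| = 3 (the area scaling factor).

Substituting x = -3u - 2v, y = -3u - 3v into the integrand,

    24x + 24y → -144u - 120v,

so the integral becomes

    ∬_R (-144u - 120v) · |J| du dv = ∫_0^3 ∫_0^1 (-432u - 360v) dv du.

Inner (v): -432u - 180.
Outer (u): -2484.

Therefore ∬_D (24x + 24y) dx dy = -2484.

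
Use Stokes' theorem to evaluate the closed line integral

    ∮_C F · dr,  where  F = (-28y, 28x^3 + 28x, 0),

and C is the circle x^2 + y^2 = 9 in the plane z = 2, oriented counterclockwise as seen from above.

Let S be the flat disk x^2 + y^2 ≤ 9 in the plane z = 2, with upward unit normal n̂ = ẑ. By Stokes' theorem,

    ∮_C F · dr = ∬_S (∇ × F) · n̂ dS = ∬_D (curl F)_z dA,

where D is the disk x^2 + y^2 ≤ 9.

Compute the curl of F = (-28y, 28x^3 + 28x, 0):
    (∇ × F)_x = ∂F_z/∂y - ∂F_y/∂z = 0,
    (∇ × F)_y = ∂F_x/∂z - ∂F_z/∂x = 0,
    (∇ × F)_z = ∂F_y/∂x - ∂F_x/∂y = 84x^2 + 56.

On z = 2, (curl F)_z = 84x^2 + 56.

Convert to polar (x = r cos θ, y = r sin θ, dA = r dr dθ); the integrand becomes 84r^2cos(θ)^2 + 56, so

    ∬_D (curl F)_z dA = ∫_0^{2π} ∫_0^{3} (84r^2cos(θ)^2 + 56) · r dr dθ.

Inner (r from 0 to 3): 1701cos(θ)^2 + 252.
Outer (θ from 0 to 2π): 2205π.

Therefore ∮_C F · dr = 2205π.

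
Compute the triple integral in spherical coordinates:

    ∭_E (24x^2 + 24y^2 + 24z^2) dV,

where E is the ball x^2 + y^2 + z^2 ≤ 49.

In spherical coordinates, x = ρ sin(φ) cos(θ), y = ρ sin(φ) sin(θ), z = ρ cos(φ), and dV = ρ^2 sin(φ) dρ dφ dθ.

The integrand becomes 24ρ^2, so

    ∭_E (24x^2 + 24y^2 + 24z^2) dV = ∫_{0}^{2π} ∫_{0}^{π} ∫_{0}^{7} (24ρ^2) · ρ^2 sin(φ) dρ dφ dθ.

Inner (ρ): 403368sin(φ)/5.
Middle (φ): 806736/5.
Outer (θ): 1613472π/5.

Therefore the triple integral equals 1613472π/5.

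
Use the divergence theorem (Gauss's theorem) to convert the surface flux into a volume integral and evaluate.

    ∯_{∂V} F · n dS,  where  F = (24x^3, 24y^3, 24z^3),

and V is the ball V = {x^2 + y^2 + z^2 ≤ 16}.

By the divergence theorem,

    ∯_{∂V} F · n dS = ∭_V (∇ · F) dV.

Compute the divergence:
    ∇ · F = ∂F_x/∂x + ∂F_y/∂y + ∂F_z/∂z = 72x^2 + 72y^2 + 72z^2.

In spherical coordinates, x = ρ sin(φ) cos(θ), y = ρ sin(φ) sin(θ), z = ρ cos(φ), dV = ρ^2 sin(φ) dρ dφ dθ, with 0 ≤ ρ ≤ 4, 0 ≤ φ ≤ π, 0 ≤ θ ≤ 2π.

The integrand, after substitution and multiplying by the volume element, becomes (72ρ^2) · ρ^2 sin(φ), so

    ∭_V (∇·F) dV = ∫_0^{2π} ∫_0^{π} ∫_0^{4} (72ρ^2) · ρ^2 sin(φ) dρ dφ dθ.

Inner (ρ from 0 to 4): 73728sin(φ)/5.
Middle (φ from 0 to π): 147456/5.
Outer (θ from 0 to 2π): 294912π/5.

Therefore ∯_{∂V} F · n dS = 294912π/5.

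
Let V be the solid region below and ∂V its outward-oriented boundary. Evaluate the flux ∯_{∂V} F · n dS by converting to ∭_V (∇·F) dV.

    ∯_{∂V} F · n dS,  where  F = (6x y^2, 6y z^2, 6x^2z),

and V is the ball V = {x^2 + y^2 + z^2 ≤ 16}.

By the divergence theorem,

    ∯_{∂V} F · n dS = ∭_V (∇ · F) dV.

Compute the divergence:
    ∇ · F = ∂F_x/∂x + ∂F_y/∂y + ∂F_z/∂z = 6y^2 + 6z^2 + 6x^2 = 6x^2 + 6y^2 + 6z^2.

In spherical coordinates, x = ρ sin(φ) cos(θ), y = ρ sin(φ) sin(θ), z = ρ cos(φ), dV = ρ^2 sin(φ) dρ dφ dθ, with 0 ≤ ρ ≤ 4, 0 ≤ φ ≤ π, 0 ≤ θ ≤ 2π.

The integrand, after substitution and multiplying by the volume element, becomes (6ρ^2) · ρ^2 sin(φ), so

    ∭_V (∇·F) dV = ∫_0^{2π} ∫_0^{π} ∫_0^{4} (6ρ^2) · ρ^2 sin(φ) dρ dφ dθ.

Inner (ρ from 0 to 4): 6144sin(φ)/5.
Middle (φ from 0 to π): 12288/5.
Outer (θ from 0 to 2π): 24576π/5.

Therefore ∯_{∂V} F · n dS = 24576π/5.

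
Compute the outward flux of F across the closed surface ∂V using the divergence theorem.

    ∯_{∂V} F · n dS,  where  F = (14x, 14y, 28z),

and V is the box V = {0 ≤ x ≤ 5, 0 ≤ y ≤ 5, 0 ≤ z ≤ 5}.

By the divergence theorem,

    ∯_{∂V} F · n dS = ∭_V (∇ · F) dV.

Compute the divergence:
    ∇ · F = ∂F_x/∂x + ∂F_y/∂y + ∂F_z/∂z = 14 + 14 + 28 = 56.

V is a rectangular box, so dV = dx dy dz with 0 ≤ x ≤ 5, 0 ≤ y ≤ 5, 0 ≤ z ≤ 5.

Integrate (56) over V as an iterated integral:

    ∭_V (∇·F) dV = ∫_0^{5} ∫_0^{5} ∫_0^{5} (56) dz dy dx.

Inner (z from 0 to 5): 280.
Middle (y from 0 to 5): 1400.
Outer (x from 0 to 5): 7000.

Therefore ∯_{∂V} F · n dS = 7000.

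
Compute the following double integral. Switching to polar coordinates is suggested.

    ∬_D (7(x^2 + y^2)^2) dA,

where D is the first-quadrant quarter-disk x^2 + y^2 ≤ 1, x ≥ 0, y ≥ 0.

The region D is 0 ≤ r ≤ 1, 0 ≤ θ ≤ π/2 in polar coordinates, where x = r cos(θ), y = r sin(θ), and dA = r dr dθ.

Under the substitution, the integrand becomes 7r^4, so

    ∬_D (7(x^2 + y^2)^2) dA = ∫_{0}^{π/2} ∫_{0}^{1} (7r^4) · r dr dθ.

Inner integral (in r): ∫_{0}^{1} (7r^4) · r dr = 7/6.

Outer integral (in θ): ∫_{0}^{π/2} (7/6) dθ = 7π/12.

Therefore ∬_D (7(x^2 + y^2)^2) dA = 7π/12.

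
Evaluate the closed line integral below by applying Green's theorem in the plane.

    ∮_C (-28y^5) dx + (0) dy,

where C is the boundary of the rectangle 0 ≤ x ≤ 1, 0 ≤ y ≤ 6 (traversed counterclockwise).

Green's theorem converts the closed line integral into a double integral over the enclosed region D:

    ∮_C P dx + Q dy = ∬_D (∂Q/∂x - ∂P/∂y) dA.

Here P = -28y^5, Q = 0, so

    ∂Q/∂x = 0,    ∂P/∂y = -140y^4,
    ∂Q/∂x - ∂P/∂y = 140y^4.

D is the region 0 ≤ x ≤ 1, 0 ≤ y ≤ 6. Evaluating the double integral:

    ∬_D (140y^4) dA = ∫_0^{1} ∫_0^{6} (140y^4) dy dx.

Inner (y from 0 to 6): 217728.
Outer (x from 0 to 1): 217728.

Therefore ∮_C P dx + Q dy = 217728.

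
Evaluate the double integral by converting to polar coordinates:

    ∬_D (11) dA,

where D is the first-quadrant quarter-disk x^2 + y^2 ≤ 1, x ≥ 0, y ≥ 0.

The region D is 0 ≤ r ≤ 1, 0 ≤ θ ≤ π/2 in polar coordinates, where x = r cos(θ), y = r sin(θ), and dA = r dr dθ.

Under the substitution, the integrand becomes 11, so

    ∬_D (11) dA = ∫_{0}^{π/2} ∫_{0}^{1} (11) · r dr dθ.

Inner integral (in r): ∫_{0}^{1} (11) · r dr = 11/2.

Outer integral (in θ): ∫_{0}^{π/2} (11/2) dθ = 11π/4.

Therefore ∬_D (11) dA = 11π/4.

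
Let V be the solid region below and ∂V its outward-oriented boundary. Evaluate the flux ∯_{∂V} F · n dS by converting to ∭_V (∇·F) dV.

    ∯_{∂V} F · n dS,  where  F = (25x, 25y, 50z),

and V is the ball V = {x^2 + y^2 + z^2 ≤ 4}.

By the divergence theorem,

    ∯_{∂V} F · n dS = ∭_V (∇ · F) dV.

Compute the divergence:
    ∇ · F = ∂F_x/∂x + ∂F_y/∂y + ∂F_z/∂z = 25 + 25 + 50 = 100.

In spherical coordinates, x = ρ sin(φ) cos(θ), y = ρ sin(φ) sin(θ), z = ρ cos(φ), dV = ρ^2 sin(φ) dρ dφ dθ, with 0 ≤ ρ ≤ 2, 0 ≤ φ ≤ π, 0 ≤ θ ≤ 2π.

The integrand, after substitution and multiplying by the volume element, becomes (100) · ρ^2 sin(φ), so

    ∭_V (∇·F) dV = ∫_0^{2π} ∫_0^{π} ∫_0^{2} (100) · ρ^2 sin(φ) dρ dφ dθ.

Inner (ρ from 0 to 2): 800sin(φ)/3.
Middle (φ from 0 to π): 1600/3.
Outer (θ from 0 to 2π): 3200π/3.

Therefore ∯_{∂V} F · n dS = 3200π/3.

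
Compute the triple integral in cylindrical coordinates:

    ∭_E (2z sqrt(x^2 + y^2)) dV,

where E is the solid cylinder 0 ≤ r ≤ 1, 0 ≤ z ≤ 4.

In cylindrical coordinates, x = r cos(θ), y = r sin(θ), z = z, and dV = r dr dθ dz.

The integrand becomes 2r z, so

    ∭_E (2z sqrt(x^2 + y^2)) dV = ∫_{0}^{2π} ∫_{0}^{1} ∫_{0}^{4} (2r z) · r dz dr dθ.

Inner (z): 16r^2.
Middle (r from 0 to 1): 16/3.
Outer (θ): 32π/3.

Therefore the triple integral equals 32π/3.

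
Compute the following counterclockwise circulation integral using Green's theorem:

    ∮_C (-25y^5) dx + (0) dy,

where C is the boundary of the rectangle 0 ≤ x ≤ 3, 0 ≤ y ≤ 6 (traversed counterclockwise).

Green's theorem converts the closed line integral into a double integral over the enclosed region D:

    ∮_C P dx + Q dy = ∬_D (∂Q/∂x - ∂P/∂y) dA.

Here P = -25y^5, Q = 0, so

    ∂Q/∂x = 0,    ∂P/∂y = -125y^4,
    ∂Q/∂x - ∂P/∂y = 125y^4.

D is the region 0 ≤ x ≤ 3, 0 ≤ y ≤ 6. Evaluating the double integral:

    ∬_D (125y^4) dA = ∫_0^{3} ∫_0^{6} (125y^4) dy dx.

Inner (y from 0 to 6): 194400.
Outer (x from 0 to 3): 583200.

Therefore ∮_C P dx + Q dy = 583200.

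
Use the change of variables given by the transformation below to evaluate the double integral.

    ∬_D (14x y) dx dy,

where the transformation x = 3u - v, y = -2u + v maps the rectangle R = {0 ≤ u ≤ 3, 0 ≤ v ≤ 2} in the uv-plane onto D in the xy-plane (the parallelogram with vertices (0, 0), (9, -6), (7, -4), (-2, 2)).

Compute the Jacobian determinant of (x, y) with respect to (u, v):

    ∂(x,y)/∂(u,v) = | 3  -1 | = (3)(1) - (-1)(-2) = 1.
                   | -2  1 |

Its absolute value is |J| = 1 (the area scaling factor).

Substituting x = 3u - v, y = -2u + v into the integrand,

    14x y → -84u^2 + 70u v - 14v^2,

so the integral becomes

    ∬_R (-84u^2 + 70u v - 14v^2) · |J| du dv = ∫_0^3 ∫_0^2 (-84u^2 + 70u v - 14v^2) dv du.

Inner (v): -168u^2 + 140u - 112/3.
Outer (u): -994.

Therefore ∬_D (14x y) dx dy = -994.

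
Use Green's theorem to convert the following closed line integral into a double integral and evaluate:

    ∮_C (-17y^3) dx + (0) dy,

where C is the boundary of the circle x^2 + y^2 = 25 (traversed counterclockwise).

Green's theorem converts the closed line integral into a double integral over the enclosed region D:

    ∮_C P dx + Q dy = ∬_D (∂Q/∂x - ∂P/∂y) dA.

Here P = -17y^3, Q = 0, so

    ∂Q/∂x = 0,    ∂P/∂y = -51y^2,
    ∂Q/∂x - ∂P/∂y = 51y^2.

D is the region x^2 + y^2 ≤ 25. Evaluating the double integral:

In polar coordinates (x = r cos θ, y = r sin θ, dA = r dr dθ) the integrand becomes 51r^2sin(θ)^2, so

    ∬_D (51y^2) dA = ∫_0^{2π} ∫_0^{5} (51r^2sin(θ)^2) · r dr dθ.

Inner (r from 0 to 5): 31875sin(θ)^2/4.
Outer (θ from 0 to 2π): 31875π/4.

Therefore ∮_C P dx + Q dy = 31875π/4.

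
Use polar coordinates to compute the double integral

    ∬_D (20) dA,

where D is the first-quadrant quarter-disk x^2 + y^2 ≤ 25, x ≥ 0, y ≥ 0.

The region D is 0 ≤ r ≤ 5, 0 ≤ θ ≤ π/2 in polar coordinates, where x = r cos(θ), y = r sin(θ), and dA = r dr dθ.

Under the substitution, the integrand becomes 20, so

    ∬_D (20) dA = ∫_{0}^{π/2} ∫_{0}^{5} (20) · r dr dθ.

Inner integral (in r): ∫_{0}^{5} (20) · r dr = 250.

Outer integral (in θ): ∫_{0}^{π/2} (250) dθ = 125π.

Therefore ∬_D (20) dA = 125π.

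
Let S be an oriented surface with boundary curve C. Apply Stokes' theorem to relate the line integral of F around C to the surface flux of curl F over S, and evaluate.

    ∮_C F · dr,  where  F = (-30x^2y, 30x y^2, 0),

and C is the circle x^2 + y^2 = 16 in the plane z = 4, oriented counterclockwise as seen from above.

Let S be the flat disk x^2 + y^2 ≤ 16 in the plane z = 4, with upward unit normal n̂ = ẑ. By Stokes' theorem,

    ∮_C F · dr = ∬_S (∇ × F) · n̂ dS = ∬_D (curl F)_z dA,

where D is the disk x^2 + y^2 ≤ 16.

Compute the curl of F = (-30x^2y, 30x y^2, 0):
    (∇ × F)_x = ∂F_z/∂y - ∂F_y/∂z = 0,
    (∇ × F)_y = ∂F_x/∂z - ∂F_z/∂x = 0,
    (∇ × F)_z = ∂F_y/∂x - ∂F_x/∂y = 30x^2 + 30y^2.

On z = 4, (curl F)_z = 30x^2 + 30y^2.

Convert to polar (x = r cos θ, y = r sin θ, dA = r dr dθ); the integrand becomes 30r^2, so

    ∬_D (curl F)_z dA = ∫_0^{2π} ∫_0^{4} (30r^2) · r dr dθ.

Inner (r from 0 to 4): 1920.
Outer (θ from 0 to 2π): 3840π.

Therefore ∮_C F · dr = 3840π.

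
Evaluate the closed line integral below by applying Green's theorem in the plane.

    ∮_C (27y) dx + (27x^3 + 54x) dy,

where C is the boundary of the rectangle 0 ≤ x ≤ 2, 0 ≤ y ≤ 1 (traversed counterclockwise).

Green's theorem converts the closed line integral into a double integral over the enclosed region D:

    ∮_C P dx + Q dy = ∬_D (∂Q/∂x - ∂P/∂y) dA.

Here P = 27y, Q = 27x^3 + 54x, so

    ∂Q/∂x = 81x^2 + 54,    ∂P/∂y = 27,
    ∂Q/∂x - ∂P/∂y = 81x^2 + 27.

D is the region 0 ≤ x ≤ 2, 0 ≤ y ≤ 1. Evaluating the double integral:

    ∬_D (81x^2 + 27) dA = ∫_0^{2} ∫_0^{1} (81x^2 + 27) dy dx.

Inner (y from 0 to 1): 81x^2 + 27.
Outer (x from 0 to 2): 270.

Therefore ∮_C P dx + Q dy = 270.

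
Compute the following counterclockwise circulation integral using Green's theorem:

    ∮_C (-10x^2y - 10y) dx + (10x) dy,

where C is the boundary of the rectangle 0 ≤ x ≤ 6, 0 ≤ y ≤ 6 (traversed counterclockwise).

Green's theorem converts the closed line integral into a double integral over the enclosed region D:

    ∮_C P dx + Q dy = ∬_D (∂Q/∂x - ∂P/∂y) dA.

Here P = -10x^2y - 10y, Q = 10x, so

    ∂Q/∂x = 10,    ∂P/∂y = -10x^2 - 10,
    ∂Q/∂x - ∂P/∂y = 10x^2 + 20.

D is the region 0 ≤ x ≤ 6, 0 ≤ y ≤ 6. Evaluating the double integral:

    ∬_D (10x^2 + 20) dA = ∫_0^{6} ∫_0^{6} (10x^2 + 20) dy dx.

Inner (y from 0 to 6): 60x^2 + 120.
Outer (x from 0 to 6): 5040.

Therefore ∮_C P dx + Q dy = 5040.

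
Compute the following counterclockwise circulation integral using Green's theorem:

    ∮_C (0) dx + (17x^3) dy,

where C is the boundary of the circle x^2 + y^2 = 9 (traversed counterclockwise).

Green's theorem converts the closed line integral into a double integral over the enclosed region D:

    ∮_C P dx + Q dy = ∬_D (∂Q/∂x - ∂P/∂y) dA.

Here P = 0, Q = 17x^3, so

    ∂Q/∂x = 51x^2,    ∂P/∂y = 0,
    ∂Q/∂x - ∂P/∂y = 51x^2.

D is the region x^2 + y^2 ≤ 9. Evaluating the double integral:

In polar coordinates (x = r cos θ, y = r sin θ, dA = r dr dθ) the integrand becomes 51r^2cos(θ)^2, so

    ∬_D (51x^2) dA = ∫_0^{2π} ∫_0^{3} (51r^2cos(θ)^2) · r dr dθ.

Inner (r from 0 to 3): 4131cos(θ)^2/4.
Outer (θ from 0 to 2π): 4131π/4.

Therefore ∮_C P dx + Q dy = 4131π/4.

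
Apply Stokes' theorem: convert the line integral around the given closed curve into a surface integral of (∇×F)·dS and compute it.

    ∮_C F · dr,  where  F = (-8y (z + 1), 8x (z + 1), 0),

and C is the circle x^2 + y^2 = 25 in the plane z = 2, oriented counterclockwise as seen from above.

Let S be the flat disk x^2 + y^2 ≤ 25 in the plane z = 2, with upward unit normal n̂ = ẑ. By Stokes' theorem,

    ∮_C F · dr = ∬_S (∇ × F) · n̂ dS = ∬_D (curl F)_z dA,

where D is the disk x^2 + y^2 ≤ 25.

Compute the curl of F = (-8y (z + 1), 8x (z + 1), 0):
    (∇ × F)_x = ∂F_z/∂y - ∂F_y/∂z = -8x,
    (∇ × F)_y = ∂F_x/∂z - ∂F_z/∂x = -8y,
    (∇ × F)_z = ∂F_y/∂x - ∂F_x/∂y = 16z + 16.

On z = 2, (curl F)_z = 48.

Convert to polar (x = r cos θ, y = r sin θ, dA = r dr dθ); the integrand becomes 48, so

    ∬_D (curl F)_z dA = ∫_0^{2π} ∫_0^{5} (48) · r dr dθ.

Inner (r from 0 to 5): 600.
Outer (θ from 0 to 2π): 1200π.

Therefore ∮_C F · dr = 1200π.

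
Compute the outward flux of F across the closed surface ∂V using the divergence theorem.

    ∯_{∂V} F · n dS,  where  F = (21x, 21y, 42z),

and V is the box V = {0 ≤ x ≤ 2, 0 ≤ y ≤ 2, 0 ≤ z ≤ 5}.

By the divergence theorem,

    ∯_{∂V} F · n dS = ∭_V (∇ · F) dV.

Compute the divergence:
    ∇ · F = ∂F_x/∂x + ∂F_y/∂y + ∂F_z/∂z = 21 + 21 + 42 = 84.

V is a rectangular box, so dV = dx dy dz with 0 ≤ x ≤ 2, 0 ≤ y ≤ 2, 0 ≤ z ≤ 5.

Integrate (84) over V as an iterated integral:

    ∭_V (∇·F) dV = ∫_0^{2} ∫_0^{2} ∫_0^{5} (84) dz dy dx.

Inner (z from 0 to 5): 420.
Middle (y from 0 to 2): 840.
Outer (x from 0 to 2): 1680.

Therefore ∯_{∂V} F · n dS = 1680.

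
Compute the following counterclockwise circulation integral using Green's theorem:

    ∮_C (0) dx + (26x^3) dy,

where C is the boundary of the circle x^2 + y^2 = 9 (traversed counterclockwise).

Green's theorem converts the closed line integral into a double integral over the enclosed region D:

    ∮_C P dx + Q dy = ∬_D (∂Q/∂x - ∂P/∂y) dA.

Here P = 0, Q = 26x^3, so

    ∂Q/∂x = 78x^2,    ∂P/∂y = 0,
    ∂Q/∂x - ∂P/∂y = 78x^2.

D is the region x^2 + y^2 ≤ 9. Evaluating the double integral:

In polar coordinates (x = r cos θ, y = r sin θ, dA = r dr dθ) the integrand becomes 78r^2cos(θ)^2, so

    ∬_D (78x^2) dA = ∫_0^{2π} ∫_0^{3} (78r^2cos(θ)^2) · r dr dθ.

Inner (r from 0 to 3): 3159cos(θ)^2/2.
Outer (θ from 0 to 2π): 3159π/2.

Therefore ∮_C P dx + Q dy = 3159π/2.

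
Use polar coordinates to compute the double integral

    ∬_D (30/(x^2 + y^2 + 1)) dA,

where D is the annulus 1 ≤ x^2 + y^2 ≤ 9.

The region D is 1 ≤ r ≤ 3, 0 ≤ θ ≤ 2π in polar coordinates, where x = r cos(θ), y = r sin(θ), and dA = r dr dθ.

Under the substitution, the integrand becomes 30/(r^2 + 1), so

    ∬_D (30/(x^2 + y^2 + 1)) dA = ∫_{0}^{2π} ∫_{1}^{3} (30/(r^2 + 1)) · r dr dθ.

Inner integral (in r): ∫_{1}^{3} (30/(r^2 + 1)) · r dr = log(30517578125).

Outer integral (in θ): ∫_{0}^{2π} (log(30517578125)) dθ = 30π log(5).

Therefore ∬_D (30/(x^2 + y^2 + 1)) dA = 30π log(5).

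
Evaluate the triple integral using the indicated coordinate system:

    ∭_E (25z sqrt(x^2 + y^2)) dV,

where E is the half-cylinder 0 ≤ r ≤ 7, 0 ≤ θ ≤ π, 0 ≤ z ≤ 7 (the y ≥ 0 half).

In cylindrical coordinates, x = r cos(θ), y = r sin(θ), z = z, and dV = r dr dθ dz.

The integrand becomes 25r z, so

    ∭_E (25z sqrt(x^2 + y^2)) dV = ∫_{0}^{π} ∫_{0}^{7} ∫_{0}^{7} (25r z) · r dz dr dθ.

Inner (z): 1225r^2/2.
Middle (r from 0 to 7): 420175/6.
Outer (θ): 420175π/6.

Therefore the triple integral equals 420175π/6.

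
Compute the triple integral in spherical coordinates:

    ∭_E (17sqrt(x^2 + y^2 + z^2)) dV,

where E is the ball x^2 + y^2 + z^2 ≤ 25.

In spherical coordinates, x = ρ sin(φ) cos(θ), y = ρ sin(φ) sin(θ), z = ρ cos(φ), and dV = ρ^2 sin(φ) dρ dφ dθ.

The integrand becomes 17ρ, so

    ∭_E (17sqrt(x^2 + y^2 + z^2)) dV = ∫_{0}^{2π} ∫_{0}^{π} ∫_{0}^{5} (17ρ) · ρ^2 sin(φ) dρ dφ dθ.

Inner (ρ): 10625sin(φ)/4.
Middle (φ): 10625/2.
Outer (θ): 10625π.

Therefore the triple integral equals 10625π.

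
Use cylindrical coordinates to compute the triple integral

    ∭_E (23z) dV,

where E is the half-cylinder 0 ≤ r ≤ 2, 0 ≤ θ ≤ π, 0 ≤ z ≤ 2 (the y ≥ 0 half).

In cylindrical coordinates, x = r cos(θ), y = r sin(θ), z = z, and dV = r dr dθ dz.

The integrand becomes 23z, so

    ∭_E (23z) dV = ∫_{0}^{π} ∫_{0}^{2} ∫_{0}^{2} (23z) · r dz dr dθ.

Inner (z): 46r.
Middle (r from 0 to 2): 92.
Outer (θ): 92π.

Therefore the triple integral equals 92π.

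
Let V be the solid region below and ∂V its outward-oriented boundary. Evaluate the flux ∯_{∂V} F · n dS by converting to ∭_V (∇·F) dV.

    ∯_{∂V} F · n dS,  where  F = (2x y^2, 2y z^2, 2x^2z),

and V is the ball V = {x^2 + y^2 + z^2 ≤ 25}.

By the divergence theorem,

    ∯_{∂V} F · n dS = ∭_V (∇ · F) dV.

Compute the divergence:
    ∇ · F = ∂F_x/∂x + ∂F_y/∂y + ∂F_z/∂z = 2y^2 + 2z^2 + 2x^2 = 2x^2 + 2y^2 + 2z^2.

In spherical coordinates, x = ρ sin(φ) cos(θ), y = ρ sin(φ) sin(θ), z = ρ cos(φ), dV = ρ^2 sin(φ) dρ dφ dθ, with 0 ≤ ρ ≤ 5, 0 ≤ φ ≤ π, 0 ≤ θ ≤ 2π.

The integrand, after substitution and multiplying by the volume element, becomes (2ρ^2) · ρ^2 sin(φ), so

    ∭_V (∇·F) dV = ∫_0^{2π} ∫_0^{π} ∫_0^{5} (2ρ^2) · ρ^2 sin(φ) dρ dφ dθ.

Inner (ρ from 0 to 5): 1250sin(φ).
Middle (φ from 0 to π): 2500.
Outer (θ from 0 to 2π): 5000π.

Therefore ∯_{∂V} F · n dS = 5000π.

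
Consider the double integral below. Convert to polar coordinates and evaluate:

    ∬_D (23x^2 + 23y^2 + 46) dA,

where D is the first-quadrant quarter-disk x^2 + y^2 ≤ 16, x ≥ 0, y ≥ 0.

The region D is 0 ≤ r ≤ 4, 0 ≤ θ ≤ π/2 in polar coordinates, where x = r cos(θ), y = r sin(θ), and dA = r dr dθ.

Under the substitution, the integrand becomes 23r^2 + 46, so

    ∬_D (23x^2 + 23y^2 + 46) dA = ∫_{0}^{π/2} ∫_{0}^{4} (23r^2 + 46) · r dr dθ.

Inner integral (in r): ∫_{0}^{4} (23r^2 + 46) · r dr = 1840.

Outer integral (in θ): ∫_{0}^{π/2} (1840) dθ = 920π.

Therefore ∬_D (23x^2 + 23y^2 + 46) dA = 920π.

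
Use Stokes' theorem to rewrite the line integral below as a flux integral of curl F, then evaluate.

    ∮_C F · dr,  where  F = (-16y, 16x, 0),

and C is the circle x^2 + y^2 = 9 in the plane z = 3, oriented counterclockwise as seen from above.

Let S be the flat disk x^2 + y^2 ≤ 9 in the plane z = 3, with upward unit normal n̂ = ẑ. By Stokes' theorem,

    ∮_C F · dr = ∬_S (∇ × F) · n̂ dS = ∬_D (curl F)_z dA,

where D is the disk x^2 + y^2 ≤ 9.

Compute the curl of F = (-16y, 16x, 0):
    (∇ × F)_x = ∂F_z/∂y - ∂F_y/∂z = 0,
    (∇ × F)_y = ∂F_x/∂z - ∂F_z/∂x = 0,
    (∇ × F)_z = ∂F_y/∂x - ∂F_x/∂y = 32.

On z = 3, (curl F)_z = 32.

Convert to polar (x = r cos θ, y = r sin θ, dA = r dr dθ); the integrand becomes 32, so

    ∬_D (curl F)_z dA = ∫_0^{2π} ∫_0^{3} (32) · r dr dθ.

Inner (r from 0 to 3): 144.
Outer (θ from 0 to 2π): 288π.

Therefore ∮_C F · dr = 288π.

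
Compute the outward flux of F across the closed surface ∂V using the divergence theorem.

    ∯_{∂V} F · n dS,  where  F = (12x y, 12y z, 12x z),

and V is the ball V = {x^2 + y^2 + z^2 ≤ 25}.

By the divergence theorem,

    ∯_{∂V} F · n dS = ∭_V (∇ · F) dV.

Compute the divergence:
    ∇ · F = ∂F_x/∂x + ∂F_y/∂y + ∂F_z/∂z = 12y + 12z + 12x = 12x + 12y + 12z.

In spherical coordinates, x = ρ sin(φ) cos(θ), y = ρ sin(φ) sin(θ), z = ρ cos(φ), dV = ρ^2 sin(φ) dρ dφ dθ, with 0 ≤ ρ ≤ 5, 0 ≤ φ ≤ π, 0 ≤ θ ≤ 2π.

The integrand, after substitution and multiplying by the volume element, becomes (12ρ (sqrt(2)sin(φ)sin(θ + π/4) + cos(φ))) · ρ^2 sin(φ), so

    ∭_V (∇·F) dV = ∫_0^{2π} ∫_0^{π} ∫_0^{5} (12ρ (sqrt(2)sin(φ)sin(θ + π/4) + cos(φ))) · ρ^2 sin(φ) dρ dφ dθ.

Inner (ρ from 0 to 5): 1875(sqrt(2)sin(φ)sin(θ + π/4) + cos(φ))sin(φ).
Middle (φ from 0 to π): 1875sqrt(2)π sin(θ + π/4)/2.
Outer (θ from 0 to 2π): 0.

Therefore ∯_{∂V} F · n dS = 0.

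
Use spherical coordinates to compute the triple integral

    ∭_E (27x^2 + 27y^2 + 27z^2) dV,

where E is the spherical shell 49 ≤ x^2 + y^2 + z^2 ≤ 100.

In spherical coordinates, x = ρ sin(φ) cos(θ), y = ρ sin(φ) sin(θ), z = ρ cos(φ), and dV = ρ^2 sin(φ) dρ dφ dθ.

The integrand becomes 27ρ^2, so

    ∭_E (27x^2 + 27y^2 + 27z^2) dV = ∫_{0}^{2π} ∫_{0}^{π} ∫_{7}^{10} (27ρ^2) · ρ^2 sin(φ) dρ dφ dθ.

Inner (ρ): 2246211sin(φ)/5.
Middle (φ): 4492422/5.
Outer (θ): 8984844π/5.

Therefore the triple integral equals 8984844π/5.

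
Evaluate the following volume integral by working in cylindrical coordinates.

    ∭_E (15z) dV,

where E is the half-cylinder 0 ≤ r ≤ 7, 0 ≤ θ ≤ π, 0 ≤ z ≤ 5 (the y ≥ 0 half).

In cylindrical coordinates, x = r cos(θ), y = r sin(θ), z = z, and dV = r dr dθ dz.

The integrand becomes 15z, so

    ∭_E (15z) dV = ∫_{0}^{π} ∫_{0}^{7} ∫_{0}^{5} (15z) · r dz dr dθ.

Inner (z): 375r/2.
Middle (r from 0 to 7): 18375/4.
Outer (θ): 18375π/4.

Therefore the triple integral equals 18375π/4.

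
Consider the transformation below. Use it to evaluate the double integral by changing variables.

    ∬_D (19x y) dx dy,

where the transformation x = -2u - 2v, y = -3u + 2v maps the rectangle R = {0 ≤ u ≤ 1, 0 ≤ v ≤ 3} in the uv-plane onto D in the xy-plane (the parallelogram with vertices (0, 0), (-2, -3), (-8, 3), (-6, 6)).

Compute the Jacobian determinant of (x, y) with respect to (u, v):

    ∂(x,y)/∂(u,v) = | -2  -2 | = (-2)(2) - (-2)(-3) = -10.
                   | -3  2 |

Its absolute value is |J| = 10 (the area scaling factor).

Substituting x = -2u - 2v, y = -3u + 2v into the integrand,

    19x y → 114u^2 + 38u v - 76v^2,

so the integral becomes

    ∬_R (114u^2 + 38u v - 76v^2) · |J| du dv = ∫_0^1 ∫_0^3 (1140u^2 + 380u v - 760v^2) dv du.

Inner (v): 3420u^2 + 1710u - 6840.
Outer (u): -4845.

Therefore ∬_D (19x y) dx dy = -4845.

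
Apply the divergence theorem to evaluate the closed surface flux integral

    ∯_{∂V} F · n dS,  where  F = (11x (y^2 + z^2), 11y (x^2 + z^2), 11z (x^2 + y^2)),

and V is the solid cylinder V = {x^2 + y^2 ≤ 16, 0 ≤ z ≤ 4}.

By the divergence theorem,

    ∯_{∂V} F · n dS = ∭_V (∇ · F) dV.

Compute the divergence:
    ∇ · F = ∂F_x/∂x + ∂F_y/∂y + ∂F_z/∂z = 11y^2 + 11z^2 + 11x^2 + 11z^2 + 11x^2 + 11y^2 = 22x^2 + 22y^2 + 22z^2.

In cylindrical coordinates, x = r cos(θ), y = r sin(θ), z = z, dV = r dr dθ dz, with 0 ≤ r ≤ 4, 0 ≤ θ ≤ 2π, 0 ≤ z ≤ 4.

The integrand, after substitution and multiplying by the volume element, becomes (22r^2 + 22z^2) · r, so

    ∭_V (∇·F) dV = ∫_0^{2π} ∫_0^{4} ∫_0^{4} (22r^2 + 22z^2) · r dz dr dθ.

Inner (z from 0 to 4): 88r (r^2 + 16/3).
Middle (r from 0 to 4): 28160/3.
Outer (θ from 0 to 2π): 56320π/3.

Therefore ∯_{∂V} F · n dS = 56320π/3.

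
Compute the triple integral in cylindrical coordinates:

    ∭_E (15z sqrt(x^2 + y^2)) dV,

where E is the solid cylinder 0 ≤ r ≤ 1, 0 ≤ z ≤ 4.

In cylindrical coordinates, x = r cos(θ), y = r sin(θ), z = z, and dV = r dr dθ dz.

The integrand becomes 15r z, so

    ∭_E (15z sqrt(x^2 + y^2)) dV = ∫_{0}^{2π} ∫_{0}^{1} ∫_{0}^{4} (15r z) · r dz dr dθ.

Inner (z): 120r^2.
Middle (r from 0 to 1): 40.
Outer (θ): 80π.

Therefore the triple integral equals 80π.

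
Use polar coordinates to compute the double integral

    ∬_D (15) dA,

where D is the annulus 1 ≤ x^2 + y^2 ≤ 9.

The region D is 1 ≤ r ≤ 3, 0 ≤ θ ≤ 2π in polar coordinates, where x = r cos(θ), y = r sin(θ), and dA = r dr dθ.

Under the substitution, the integrand becomes 15, so

    ∬_D (15) dA = ∫_{0}^{2π} ∫_{1}^{3} (15) · r dr dθ.

Inner integral (in r): ∫_{1}^{3} (15) · r dr = 60.

Outer integral (in θ): ∫_{0}^{2π} (60) dθ = 120π.

Therefore ∬_D (15) dA = 120π.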